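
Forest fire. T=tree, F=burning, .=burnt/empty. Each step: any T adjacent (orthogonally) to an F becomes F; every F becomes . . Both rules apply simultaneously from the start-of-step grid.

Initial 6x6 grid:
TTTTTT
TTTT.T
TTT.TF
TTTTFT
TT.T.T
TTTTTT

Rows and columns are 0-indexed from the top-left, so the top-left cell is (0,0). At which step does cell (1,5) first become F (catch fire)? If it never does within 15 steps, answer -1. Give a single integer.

Step 1: cell (1,5)='F' (+4 fires, +2 burnt)
  -> target ignites at step 1
Step 2: cell (1,5)='.' (+4 fires, +4 burnt)
Step 3: cell (1,5)='.' (+5 fires, +4 burnt)
Step 4: cell (1,5)='.' (+7 fires, +5 burnt)
Step 5: cell (1,5)='.' (+6 fires, +7 burnt)
Step 6: cell (1,5)='.' (+3 fires, +6 burnt)
Step 7: cell (1,5)='.' (+1 fires, +3 burnt)
Step 8: cell (1,5)='.' (+0 fires, +1 burnt)
  fire out at step 8

1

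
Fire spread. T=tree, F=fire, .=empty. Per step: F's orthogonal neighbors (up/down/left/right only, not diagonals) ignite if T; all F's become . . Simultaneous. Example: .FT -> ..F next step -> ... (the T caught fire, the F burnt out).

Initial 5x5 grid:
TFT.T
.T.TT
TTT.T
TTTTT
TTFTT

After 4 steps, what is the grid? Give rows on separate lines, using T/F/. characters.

Step 1: 6 trees catch fire, 2 burn out
  F.F.T
  .F.TT
  TTT.T
  TTFTT
  TF.FT
Step 2: 6 trees catch fire, 6 burn out
  ....T
  ...TT
  TFF.T
  TF.FT
  F...F
Step 3: 3 trees catch fire, 6 burn out
  ....T
  ...TT
  F...T
  F...F
  .....
Step 4: 1 trees catch fire, 3 burn out
  ....T
  ...TT
  ....F
  .....
  .....

....T
...TT
....F
.....
.....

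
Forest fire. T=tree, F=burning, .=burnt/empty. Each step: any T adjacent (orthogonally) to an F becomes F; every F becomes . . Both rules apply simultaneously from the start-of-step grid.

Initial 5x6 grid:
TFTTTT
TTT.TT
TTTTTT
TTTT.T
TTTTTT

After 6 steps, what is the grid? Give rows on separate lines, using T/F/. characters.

Step 1: 3 trees catch fire, 1 burn out
  F.FTTT
  TFT.TT
  TTTTTT
  TTTT.T
  TTTTTT
Step 2: 4 trees catch fire, 3 burn out
  ...FTT
  F.F.TT
  TFTTTT
  TTTT.T
  TTTTTT
Step 3: 4 trees catch fire, 4 burn out
  ....FT
  ....TT
  F.FTTT
  TFTT.T
  TTTTTT
Step 4: 6 trees catch fire, 4 burn out
  .....F
  ....FT
  ...FTT
  F.FT.T
  TFTTTT
Step 5: 5 trees catch fire, 6 burn out
  ......
  .....F
  ....FT
  ...F.T
  F.FTTT
Step 6: 2 trees catch fire, 5 burn out
  ......
  ......
  .....F
  .....T
  ...FTT

......
......
.....F
.....T
...FTT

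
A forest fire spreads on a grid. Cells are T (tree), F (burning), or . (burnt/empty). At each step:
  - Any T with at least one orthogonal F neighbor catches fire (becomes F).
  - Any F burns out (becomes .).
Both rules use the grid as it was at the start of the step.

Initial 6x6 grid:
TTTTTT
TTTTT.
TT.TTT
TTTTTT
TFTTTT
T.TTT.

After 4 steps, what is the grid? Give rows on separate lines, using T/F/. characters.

Step 1: 3 trees catch fire, 1 burn out
  TTTTTT
  TTTTT.
  TT.TTT
  TFTTTT
  F.FTTT
  T.TTT.
Step 2: 6 trees catch fire, 3 burn out
  TTTTTT
  TTTTT.
  TF.TTT
  F.FTTT
  ...FTT
  F.FTT.
Step 3: 5 trees catch fire, 6 burn out
  TTTTTT
  TFTTT.
  F..TTT
  ...FTT
  ....FT
  ...FT.
Step 4: 7 trees catch fire, 5 burn out
  TFTTTT
  F.FTT.
  ...FTT
  ....FT
  .....F
  ....F.

TFTTTT
F.FTT.
...FTT
....FT
.....F
....F.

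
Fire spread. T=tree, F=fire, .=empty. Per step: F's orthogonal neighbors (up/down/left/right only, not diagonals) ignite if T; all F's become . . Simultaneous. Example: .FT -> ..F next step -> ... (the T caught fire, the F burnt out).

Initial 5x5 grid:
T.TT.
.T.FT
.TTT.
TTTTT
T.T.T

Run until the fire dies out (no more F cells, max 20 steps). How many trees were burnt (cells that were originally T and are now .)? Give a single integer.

Step 1: +3 fires, +1 burnt (F count now 3)
Step 2: +3 fires, +3 burnt (F count now 3)
Step 3: +3 fires, +3 burnt (F count now 3)
Step 4: +4 fires, +3 burnt (F count now 4)
Step 5: +1 fires, +4 burnt (F count now 1)
Step 6: +1 fires, +1 burnt (F count now 1)
Step 7: +0 fires, +1 burnt (F count now 0)
Fire out after step 7
Initially T: 16, now '.': 24
Total burnt (originally-T cells now '.'): 15

Answer: 15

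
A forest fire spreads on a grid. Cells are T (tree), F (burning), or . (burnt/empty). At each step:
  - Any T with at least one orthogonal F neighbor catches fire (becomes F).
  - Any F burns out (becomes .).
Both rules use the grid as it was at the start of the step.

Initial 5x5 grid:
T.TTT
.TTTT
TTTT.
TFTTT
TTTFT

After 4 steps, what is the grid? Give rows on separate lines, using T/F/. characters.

Step 1: 7 trees catch fire, 2 burn out
  T.TTT
  .TTTT
  TFTT.
  F.FFT
  TFF.F
Step 2: 6 trees catch fire, 7 burn out
  T.TTT
  .FTTT
  F.FF.
  ....F
  F....
Step 3: 2 trees catch fire, 6 burn out
  T.TTT
  ..FFT
  .....
  .....
  .....
Step 4: 3 trees catch fire, 2 burn out
  T.FFT
  ....F
  .....
  .....
  .....

T.FFT
....F
.....
.....
.....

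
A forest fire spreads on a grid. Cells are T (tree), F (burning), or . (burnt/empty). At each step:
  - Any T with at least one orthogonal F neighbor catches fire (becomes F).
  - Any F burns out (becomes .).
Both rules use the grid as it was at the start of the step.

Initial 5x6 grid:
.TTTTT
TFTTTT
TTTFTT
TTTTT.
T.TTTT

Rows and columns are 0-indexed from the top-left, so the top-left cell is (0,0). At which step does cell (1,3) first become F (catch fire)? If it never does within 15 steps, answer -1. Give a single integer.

Step 1: cell (1,3)='F' (+8 fires, +2 burnt)
  -> target ignites at step 1
Step 2: cell (1,3)='.' (+9 fires, +8 burnt)
Step 3: cell (1,3)='.' (+5 fires, +9 burnt)
Step 4: cell (1,3)='.' (+3 fires, +5 burnt)
Step 5: cell (1,3)='.' (+0 fires, +3 burnt)
  fire out at step 5

1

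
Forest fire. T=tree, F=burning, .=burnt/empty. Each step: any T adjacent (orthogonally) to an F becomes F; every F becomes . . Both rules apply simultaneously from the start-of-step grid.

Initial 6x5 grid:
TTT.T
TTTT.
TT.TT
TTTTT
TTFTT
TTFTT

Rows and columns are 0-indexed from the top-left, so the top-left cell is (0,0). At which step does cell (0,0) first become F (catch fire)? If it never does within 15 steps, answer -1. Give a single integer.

Step 1: cell (0,0)='T' (+5 fires, +2 burnt)
Step 2: cell (0,0)='T' (+6 fires, +5 burnt)
Step 3: cell (0,0)='T' (+4 fires, +6 burnt)
Step 4: cell (0,0)='T' (+4 fires, +4 burnt)
Step 5: cell (0,0)='T' (+3 fires, +4 burnt)
Step 6: cell (0,0)='F' (+2 fires, +3 burnt)
  -> target ignites at step 6
Step 7: cell (0,0)='.' (+0 fires, +2 burnt)
  fire out at step 7

6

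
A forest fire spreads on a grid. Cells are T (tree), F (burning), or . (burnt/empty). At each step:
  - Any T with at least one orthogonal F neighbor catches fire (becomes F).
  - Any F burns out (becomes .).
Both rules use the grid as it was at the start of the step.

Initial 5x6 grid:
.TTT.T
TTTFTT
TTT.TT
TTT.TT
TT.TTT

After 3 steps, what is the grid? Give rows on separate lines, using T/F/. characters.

Step 1: 3 trees catch fire, 1 burn out
  .TTF.T
  TTF.FT
  TTT.TT
  TTT.TT
  TT.TTT
Step 2: 5 trees catch fire, 3 burn out
  .TF..T
  TF...F
  TTF.FT
  TTT.TT
  TT.TTT
Step 3: 7 trees catch fire, 5 burn out
  .F...F
  F.....
  TF...F
  TTF.FT
  TT.TTT

.F...F
F.....
TF...F
TTF.FT
TT.TTT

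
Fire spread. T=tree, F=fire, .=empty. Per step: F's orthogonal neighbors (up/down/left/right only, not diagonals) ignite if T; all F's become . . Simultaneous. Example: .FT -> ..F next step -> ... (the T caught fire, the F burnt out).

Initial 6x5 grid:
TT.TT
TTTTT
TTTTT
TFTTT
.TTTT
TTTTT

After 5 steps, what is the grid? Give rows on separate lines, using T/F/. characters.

Step 1: 4 trees catch fire, 1 burn out
  TT.TT
  TTTTT
  TFTTT
  F.FTT
  .FTTT
  TTTTT
Step 2: 6 trees catch fire, 4 burn out
  TT.TT
  TFTTT
  F.FTT
  ...FT
  ..FTT
  TFTTT
Step 3: 8 trees catch fire, 6 burn out
  TF.TT
  F.FTT
  ...FT
  ....F
  ...FT
  F.FTT
Step 4: 5 trees catch fire, 8 burn out
  F..TT
  ...FT
  ....F
  .....
  ....F
  ...FT
Step 5: 3 trees catch fire, 5 burn out
  ...FT
  ....F
  .....
  .....
  .....
  ....F

...FT
....F
.....
.....
.....
....F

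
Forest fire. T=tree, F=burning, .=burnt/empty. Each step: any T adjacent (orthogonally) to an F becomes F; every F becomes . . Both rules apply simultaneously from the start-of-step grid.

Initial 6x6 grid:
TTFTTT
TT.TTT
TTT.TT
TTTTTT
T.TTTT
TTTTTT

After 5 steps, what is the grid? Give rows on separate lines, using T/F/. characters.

Step 1: 2 trees catch fire, 1 burn out
  TF.FTT
  TT.TTT
  TTT.TT
  TTTTTT
  T.TTTT
  TTTTTT
Step 2: 4 trees catch fire, 2 burn out
  F...FT
  TF.FTT
  TTT.TT
  TTTTTT
  T.TTTT
  TTTTTT
Step 3: 4 trees catch fire, 4 burn out
  .....F
  F...FT
  TFT.TT
  TTTTTT
  T.TTTT
  TTTTTT
Step 4: 5 trees catch fire, 4 burn out
  ......
  .....F
  F.F.FT
  TFTTTT
  T.TTTT
  TTTTTT
Step 5: 4 trees catch fire, 5 burn out
  ......
  ......
  .....F
  F.FTFT
  T.TTTT
  TTTTTT

......
......
.....F
F.FTFT
T.TTTT
TTTTTT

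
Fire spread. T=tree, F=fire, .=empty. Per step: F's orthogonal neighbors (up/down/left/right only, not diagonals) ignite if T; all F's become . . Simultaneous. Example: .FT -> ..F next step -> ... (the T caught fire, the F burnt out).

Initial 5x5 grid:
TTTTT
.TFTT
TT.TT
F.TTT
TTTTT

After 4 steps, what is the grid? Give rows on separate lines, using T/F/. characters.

Step 1: 5 trees catch fire, 2 burn out
  TTFTT
  .F.FT
  FT.TT
  ..TTT
  FTTTT
Step 2: 6 trees catch fire, 5 burn out
  TF.FT
  ....F
  .F.FT
  ..TTT
  .FTTT
Step 3: 5 trees catch fire, 6 burn out
  F...F
  .....
  ....F
  ..TFT
  ..FTT
Step 4: 3 trees catch fire, 5 burn out
  .....
  .....
  .....
  ..F.F
  ...FT

.....
.....
.....
..F.F
...FT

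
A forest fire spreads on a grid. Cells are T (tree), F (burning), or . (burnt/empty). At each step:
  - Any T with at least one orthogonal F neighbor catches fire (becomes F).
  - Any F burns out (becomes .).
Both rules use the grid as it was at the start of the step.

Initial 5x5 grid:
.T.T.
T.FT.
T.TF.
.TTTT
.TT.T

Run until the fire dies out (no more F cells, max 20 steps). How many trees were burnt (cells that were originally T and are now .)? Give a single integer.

Step 1: +3 fires, +2 burnt (F count now 3)
Step 2: +3 fires, +3 burnt (F count now 3)
Step 3: +3 fires, +3 burnt (F count now 3)
Step 4: +1 fires, +3 burnt (F count now 1)
Step 5: +0 fires, +1 burnt (F count now 0)
Fire out after step 5
Initially T: 13, now '.': 22
Total burnt (originally-T cells now '.'): 10

Answer: 10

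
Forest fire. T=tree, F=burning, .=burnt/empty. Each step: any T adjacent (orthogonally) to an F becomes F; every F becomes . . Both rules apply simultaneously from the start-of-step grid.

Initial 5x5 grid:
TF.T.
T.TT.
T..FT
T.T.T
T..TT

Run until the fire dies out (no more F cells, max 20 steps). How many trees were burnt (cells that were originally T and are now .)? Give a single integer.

Answer: 12

Derivation:
Step 1: +3 fires, +2 burnt (F count now 3)
Step 2: +4 fires, +3 burnt (F count now 4)
Step 3: +2 fires, +4 burnt (F count now 2)
Step 4: +2 fires, +2 burnt (F count now 2)
Step 5: +1 fires, +2 burnt (F count now 1)
Step 6: +0 fires, +1 burnt (F count now 0)
Fire out after step 6
Initially T: 13, now '.': 24
Total burnt (originally-T cells now '.'): 12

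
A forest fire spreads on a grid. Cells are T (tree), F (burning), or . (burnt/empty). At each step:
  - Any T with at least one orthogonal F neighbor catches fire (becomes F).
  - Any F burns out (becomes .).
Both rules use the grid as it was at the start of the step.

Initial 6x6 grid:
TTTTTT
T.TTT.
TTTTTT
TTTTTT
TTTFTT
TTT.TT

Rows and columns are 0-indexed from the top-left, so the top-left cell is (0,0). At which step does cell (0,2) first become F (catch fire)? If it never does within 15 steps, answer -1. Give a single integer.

Step 1: cell (0,2)='T' (+3 fires, +1 burnt)
Step 2: cell (0,2)='T' (+7 fires, +3 burnt)
Step 3: cell (0,2)='T' (+8 fires, +7 burnt)
Step 4: cell (0,2)='T' (+7 fires, +8 burnt)
Step 5: cell (0,2)='F' (+3 fires, +7 burnt)
  -> target ignites at step 5
Step 6: cell (0,2)='.' (+3 fires, +3 burnt)
Step 7: cell (0,2)='.' (+1 fires, +3 burnt)
Step 8: cell (0,2)='.' (+0 fires, +1 burnt)
  fire out at step 8

5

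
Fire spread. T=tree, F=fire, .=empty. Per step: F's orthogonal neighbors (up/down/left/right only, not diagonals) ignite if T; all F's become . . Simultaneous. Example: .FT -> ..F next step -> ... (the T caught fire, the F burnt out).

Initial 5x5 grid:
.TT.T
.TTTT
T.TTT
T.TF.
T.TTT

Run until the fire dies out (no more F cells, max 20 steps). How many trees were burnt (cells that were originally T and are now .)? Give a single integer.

Answer: 14

Derivation:
Step 1: +3 fires, +1 burnt (F count now 3)
Step 2: +5 fires, +3 burnt (F count now 5)
Step 3: +2 fires, +5 burnt (F count now 2)
Step 4: +3 fires, +2 burnt (F count now 3)
Step 5: +1 fires, +3 burnt (F count now 1)
Step 6: +0 fires, +1 burnt (F count now 0)
Fire out after step 6
Initially T: 17, now '.': 22
Total burnt (originally-T cells now '.'): 14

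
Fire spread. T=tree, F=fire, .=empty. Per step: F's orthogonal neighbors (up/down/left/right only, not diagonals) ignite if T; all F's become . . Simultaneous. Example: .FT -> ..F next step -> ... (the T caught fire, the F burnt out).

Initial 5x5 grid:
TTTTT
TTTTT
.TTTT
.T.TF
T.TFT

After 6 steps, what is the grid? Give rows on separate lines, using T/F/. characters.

Step 1: 4 trees catch fire, 2 burn out
  TTTTT
  TTTTT
  .TTTF
  .T.F.
  T.F.F
Step 2: 2 trees catch fire, 4 burn out
  TTTTT
  TTTTF
  .TTF.
  .T...
  T....
Step 3: 3 trees catch fire, 2 burn out
  TTTTF
  TTTF.
  .TF..
  .T...
  T....
Step 4: 3 trees catch fire, 3 burn out
  TTTF.
  TTF..
  .F...
  .T...
  T....
Step 5: 3 trees catch fire, 3 burn out
  TTF..
  TF...
  .....
  .F...
  T....
Step 6: 2 trees catch fire, 3 burn out
  TF...
  F....
  .....
  .....
  T....

TF...
F....
.....
.....
T....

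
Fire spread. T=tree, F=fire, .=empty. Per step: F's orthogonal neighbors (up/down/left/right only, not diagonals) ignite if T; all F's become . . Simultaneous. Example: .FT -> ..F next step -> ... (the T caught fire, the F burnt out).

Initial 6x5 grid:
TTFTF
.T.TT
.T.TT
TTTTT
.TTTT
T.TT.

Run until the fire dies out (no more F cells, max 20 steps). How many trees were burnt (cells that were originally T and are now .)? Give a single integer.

Answer: 20

Derivation:
Step 1: +3 fires, +2 burnt (F count now 3)
Step 2: +4 fires, +3 burnt (F count now 4)
Step 3: +3 fires, +4 burnt (F count now 3)
Step 4: +3 fires, +3 burnt (F count now 3)
Step 5: +4 fires, +3 burnt (F count now 4)
Step 6: +2 fires, +4 burnt (F count now 2)
Step 7: +1 fires, +2 burnt (F count now 1)
Step 8: +0 fires, +1 burnt (F count now 0)
Fire out after step 8
Initially T: 21, now '.': 29
Total burnt (originally-T cells now '.'): 20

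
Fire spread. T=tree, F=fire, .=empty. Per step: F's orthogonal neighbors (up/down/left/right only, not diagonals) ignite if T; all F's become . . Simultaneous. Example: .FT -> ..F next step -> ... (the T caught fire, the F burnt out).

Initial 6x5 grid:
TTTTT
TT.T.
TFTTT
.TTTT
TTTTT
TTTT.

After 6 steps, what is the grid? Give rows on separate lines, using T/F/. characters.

Step 1: 4 trees catch fire, 1 burn out
  TTTTT
  TF.T.
  F.FTT
  .FTTT
  TTTTT
  TTTT.
Step 2: 5 trees catch fire, 4 burn out
  TFTTT
  F..T.
  ...FT
  ..FTT
  TFTTT
  TTTT.
Step 3: 8 trees catch fire, 5 burn out
  F.FTT
  ...F.
  ....F
  ...FT
  F.FTT
  TFTT.
Step 4: 5 trees catch fire, 8 burn out
  ...FT
  .....
  .....
  ....F
  ...FT
  F.FT.
Step 5: 3 trees catch fire, 5 burn out
  ....F
  .....
  .....
  .....
  ....F
  ...F.
Step 6: 0 trees catch fire, 3 burn out
  .....
  .....
  .....
  .....
  .....
  .....

.....
.....
.....
.....
.....
.....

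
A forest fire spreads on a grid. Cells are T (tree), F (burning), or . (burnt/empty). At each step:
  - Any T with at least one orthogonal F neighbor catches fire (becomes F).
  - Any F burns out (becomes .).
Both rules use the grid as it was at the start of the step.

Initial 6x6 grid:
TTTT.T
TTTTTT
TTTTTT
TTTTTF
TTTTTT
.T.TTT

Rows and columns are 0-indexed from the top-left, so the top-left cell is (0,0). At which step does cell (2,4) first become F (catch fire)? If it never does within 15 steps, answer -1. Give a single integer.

Step 1: cell (2,4)='T' (+3 fires, +1 burnt)
Step 2: cell (2,4)='F' (+5 fires, +3 burnt)
  -> target ignites at step 2
Step 3: cell (2,4)='.' (+6 fires, +5 burnt)
Step 4: cell (2,4)='.' (+5 fires, +6 burnt)
Step 5: cell (2,4)='.' (+5 fires, +5 burnt)
Step 6: cell (2,4)='.' (+5 fires, +5 burnt)
Step 7: cell (2,4)='.' (+2 fires, +5 burnt)
Step 8: cell (2,4)='.' (+1 fires, +2 burnt)
Step 9: cell (2,4)='.' (+0 fires, +1 burnt)
  fire out at step 9

2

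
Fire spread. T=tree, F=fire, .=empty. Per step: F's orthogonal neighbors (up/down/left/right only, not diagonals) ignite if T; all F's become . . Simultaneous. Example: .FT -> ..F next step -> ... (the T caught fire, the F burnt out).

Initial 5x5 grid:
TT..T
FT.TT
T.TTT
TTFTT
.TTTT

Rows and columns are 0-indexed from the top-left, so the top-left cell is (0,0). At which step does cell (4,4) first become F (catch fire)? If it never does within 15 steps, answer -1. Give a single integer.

Step 1: cell (4,4)='T' (+7 fires, +2 burnt)
Step 2: cell (4,4)='T' (+6 fires, +7 burnt)
Step 3: cell (4,4)='F' (+3 fires, +6 burnt)
  -> target ignites at step 3
Step 4: cell (4,4)='.' (+1 fires, +3 burnt)
Step 5: cell (4,4)='.' (+1 fires, +1 burnt)
Step 6: cell (4,4)='.' (+0 fires, +1 burnt)
  fire out at step 6

3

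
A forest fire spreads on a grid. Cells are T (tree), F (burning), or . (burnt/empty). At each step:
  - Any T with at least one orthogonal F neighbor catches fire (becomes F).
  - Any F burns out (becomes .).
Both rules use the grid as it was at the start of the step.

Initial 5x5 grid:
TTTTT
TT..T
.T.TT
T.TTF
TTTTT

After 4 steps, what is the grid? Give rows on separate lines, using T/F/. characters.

Step 1: 3 trees catch fire, 1 burn out
  TTTTT
  TT..T
  .T.TF
  T.TF.
  TTTTF
Step 2: 4 trees catch fire, 3 burn out
  TTTTT
  TT..F
  .T.F.
  T.F..
  TTTF.
Step 3: 2 trees catch fire, 4 burn out
  TTTTF
  TT...
  .T...
  T....
  TTF..
Step 4: 2 trees catch fire, 2 burn out
  TTTF.
  TT...
  .T...
  T....
  TF...

TTTF.
TT...
.T...
T....
TF...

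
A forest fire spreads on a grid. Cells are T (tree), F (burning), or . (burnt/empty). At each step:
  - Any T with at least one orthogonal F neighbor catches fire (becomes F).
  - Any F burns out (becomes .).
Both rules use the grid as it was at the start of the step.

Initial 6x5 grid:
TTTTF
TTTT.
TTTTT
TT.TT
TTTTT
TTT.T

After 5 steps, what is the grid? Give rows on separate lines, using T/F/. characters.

Step 1: 1 trees catch fire, 1 burn out
  TTTF.
  TTTT.
  TTTTT
  TT.TT
  TTTTT
  TTT.T
Step 2: 2 trees catch fire, 1 burn out
  TTF..
  TTTF.
  TTTTT
  TT.TT
  TTTTT
  TTT.T
Step 3: 3 trees catch fire, 2 burn out
  TF...
  TTF..
  TTTFT
  TT.TT
  TTTTT
  TTT.T
Step 4: 5 trees catch fire, 3 burn out
  F....
  TF...
  TTF.F
  TT.FT
  TTTTT
  TTT.T
Step 5: 4 trees catch fire, 5 burn out
  .....
  F....
  TF...
  TT..F
  TTTFT
  TTT.T

.....
F....
TF...
TT..F
TTTFT
TTT.T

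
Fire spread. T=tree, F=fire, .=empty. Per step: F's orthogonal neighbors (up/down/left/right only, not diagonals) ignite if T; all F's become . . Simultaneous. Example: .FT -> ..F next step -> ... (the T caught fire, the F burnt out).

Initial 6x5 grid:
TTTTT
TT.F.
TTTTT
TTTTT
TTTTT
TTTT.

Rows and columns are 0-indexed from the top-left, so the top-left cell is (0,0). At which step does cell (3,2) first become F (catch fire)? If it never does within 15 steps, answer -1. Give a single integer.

Step 1: cell (3,2)='T' (+2 fires, +1 burnt)
Step 2: cell (3,2)='T' (+5 fires, +2 burnt)
Step 3: cell (3,2)='F' (+5 fires, +5 burnt)
  -> target ignites at step 3
Step 4: cell (3,2)='.' (+7 fires, +5 burnt)
Step 5: cell (3,2)='.' (+4 fires, +7 burnt)
Step 6: cell (3,2)='.' (+2 fires, +4 burnt)
Step 7: cell (3,2)='.' (+1 fires, +2 burnt)
Step 8: cell (3,2)='.' (+0 fires, +1 burnt)
  fire out at step 8

3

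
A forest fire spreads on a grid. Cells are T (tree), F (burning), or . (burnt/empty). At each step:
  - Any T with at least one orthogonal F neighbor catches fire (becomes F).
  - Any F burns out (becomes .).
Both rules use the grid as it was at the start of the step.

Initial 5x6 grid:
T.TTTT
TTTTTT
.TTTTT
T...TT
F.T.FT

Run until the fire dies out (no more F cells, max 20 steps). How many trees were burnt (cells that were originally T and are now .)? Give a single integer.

Answer: 20

Derivation:
Step 1: +3 fires, +2 burnt (F count now 3)
Step 2: +2 fires, +3 burnt (F count now 2)
Step 3: +3 fires, +2 burnt (F count now 3)
Step 4: +4 fires, +3 burnt (F count now 4)
Step 5: +4 fires, +4 burnt (F count now 4)
Step 6: +2 fires, +4 burnt (F count now 2)
Step 7: +1 fires, +2 burnt (F count now 1)
Step 8: +1 fires, +1 burnt (F count now 1)
Step 9: +0 fires, +1 burnt (F count now 0)
Fire out after step 9
Initially T: 21, now '.': 29
Total burnt (originally-T cells now '.'): 20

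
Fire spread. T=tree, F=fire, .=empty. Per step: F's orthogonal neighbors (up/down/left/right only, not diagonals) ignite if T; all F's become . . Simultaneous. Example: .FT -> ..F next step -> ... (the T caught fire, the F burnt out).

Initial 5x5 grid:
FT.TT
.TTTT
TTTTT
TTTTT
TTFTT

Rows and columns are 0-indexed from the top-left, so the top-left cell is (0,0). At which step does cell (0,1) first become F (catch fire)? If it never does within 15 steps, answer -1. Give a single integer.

Step 1: cell (0,1)='F' (+4 fires, +2 burnt)
  -> target ignites at step 1
Step 2: cell (0,1)='.' (+6 fires, +4 burnt)
Step 3: cell (0,1)='.' (+5 fires, +6 burnt)
Step 4: cell (0,1)='.' (+3 fires, +5 burnt)
Step 5: cell (0,1)='.' (+2 fires, +3 burnt)
Step 6: cell (0,1)='.' (+1 fires, +2 burnt)
Step 7: cell (0,1)='.' (+0 fires, +1 burnt)
  fire out at step 7

1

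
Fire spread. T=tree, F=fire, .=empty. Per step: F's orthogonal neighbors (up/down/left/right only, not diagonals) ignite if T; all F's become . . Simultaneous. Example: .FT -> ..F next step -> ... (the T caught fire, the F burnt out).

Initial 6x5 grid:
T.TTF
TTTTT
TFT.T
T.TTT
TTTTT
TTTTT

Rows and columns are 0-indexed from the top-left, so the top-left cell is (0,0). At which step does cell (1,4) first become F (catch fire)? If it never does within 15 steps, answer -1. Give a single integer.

Step 1: cell (1,4)='F' (+5 fires, +2 burnt)
  -> target ignites at step 1
Step 2: cell (1,4)='.' (+7 fires, +5 burnt)
Step 3: cell (1,4)='.' (+5 fires, +7 burnt)
Step 4: cell (1,4)='.' (+5 fires, +5 burnt)
Step 5: cell (1,4)='.' (+3 fires, +5 burnt)
Step 6: cell (1,4)='.' (+0 fires, +3 burnt)
  fire out at step 6

1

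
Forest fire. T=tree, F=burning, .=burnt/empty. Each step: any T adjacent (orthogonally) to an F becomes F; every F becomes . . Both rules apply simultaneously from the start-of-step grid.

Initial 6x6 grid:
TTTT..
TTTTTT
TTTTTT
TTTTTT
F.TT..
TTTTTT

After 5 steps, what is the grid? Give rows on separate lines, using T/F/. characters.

Step 1: 2 trees catch fire, 1 burn out
  TTTT..
  TTTTTT
  TTTTTT
  FTTTTT
  ..TT..
  FTTTTT
Step 2: 3 trees catch fire, 2 burn out
  TTTT..
  TTTTTT
  FTTTTT
  .FTTTT
  ..TT..
  .FTTTT
Step 3: 4 trees catch fire, 3 burn out
  TTTT..
  FTTTTT
  .FTTTT
  ..FTTT
  ..TT..
  ..FTTT
Step 4: 6 trees catch fire, 4 burn out
  FTTT..
  .FTTTT
  ..FTTT
  ...FTT
  ..FT..
  ...FTT
Step 5: 6 trees catch fire, 6 burn out
  .FTT..
  ..FTTT
  ...FTT
  ....FT
  ...F..
  ....FT

.FTT..
..FTTT
...FTT
....FT
...F..
....FT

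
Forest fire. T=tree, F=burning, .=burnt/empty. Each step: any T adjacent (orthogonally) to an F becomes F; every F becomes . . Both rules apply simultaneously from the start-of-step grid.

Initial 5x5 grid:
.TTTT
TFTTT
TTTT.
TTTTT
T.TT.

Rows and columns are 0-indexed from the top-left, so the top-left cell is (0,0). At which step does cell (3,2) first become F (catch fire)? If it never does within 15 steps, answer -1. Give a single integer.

Step 1: cell (3,2)='T' (+4 fires, +1 burnt)
Step 2: cell (3,2)='T' (+5 fires, +4 burnt)
Step 3: cell (3,2)='F' (+5 fires, +5 burnt)
  -> target ignites at step 3
Step 4: cell (3,2)='.' (+4 fires, +5 burnt)
Step 5: cell (3,2)='.' (+2 fires, +4 burnt)
Step 6: cell (3,2)='.' (+0 fires, +2 burnt)
  fire out at step 6

3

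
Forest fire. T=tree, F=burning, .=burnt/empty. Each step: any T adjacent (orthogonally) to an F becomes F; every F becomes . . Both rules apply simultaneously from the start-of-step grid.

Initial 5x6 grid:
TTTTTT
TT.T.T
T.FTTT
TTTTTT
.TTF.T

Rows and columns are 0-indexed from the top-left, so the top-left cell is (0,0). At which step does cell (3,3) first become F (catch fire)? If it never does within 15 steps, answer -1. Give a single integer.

Step 1: cell (3,3)='F' (+4 fires, +2 burnt)
  -> target ignites at step 1
Step 2: cell (3,3)='.' (+5 fires, +4 burnt)
Step 3: cell (3,3)='.' (+4 fires, +5 burnt)
Step 4: cell (3,3)='.' (+5 fires, +4 burnt)
Step 5: cell (3,3)='.' (+3 fires, +5 burnt)
Step 6: cell (3,3)='.' (+2 fires, +3 burnt)
Step 7: cell (3,3)='.' (+0 fires, +2 burnt)
  fire out at step 7

1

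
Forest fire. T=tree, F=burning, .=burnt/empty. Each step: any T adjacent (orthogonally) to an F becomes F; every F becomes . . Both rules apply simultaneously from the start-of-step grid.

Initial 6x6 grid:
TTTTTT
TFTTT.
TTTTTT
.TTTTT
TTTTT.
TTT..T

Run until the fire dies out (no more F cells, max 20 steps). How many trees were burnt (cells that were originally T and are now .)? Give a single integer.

Step 1: +4 fires, +1 burnt (F count now 4)
Step 2: +6 fires, +4 burnt (F count now 6)
Step 3: +5 fires, +6 burnt (F count now 5)
Step 4: +6 fires, +5 burnt (F count now 6)
Step 5: +6 fires, +6 burnt (F count now 6)
Step 6: +2 fires, +6 burnt (F count now 2)
Step 7: +0 fires, +2 burnt (F count now 0)
Fire out after step 7
Initially T: 30, now '.': 35
Total burnt (originally-T cells now '.'): 29

Answer: 29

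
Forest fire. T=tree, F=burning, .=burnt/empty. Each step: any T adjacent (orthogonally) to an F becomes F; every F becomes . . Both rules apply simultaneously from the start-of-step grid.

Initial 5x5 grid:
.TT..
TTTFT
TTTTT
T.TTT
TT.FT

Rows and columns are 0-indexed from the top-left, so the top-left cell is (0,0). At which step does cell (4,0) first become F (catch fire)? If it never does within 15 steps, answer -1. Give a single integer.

Step 1: cell (4,0)='T' (+5 fires, +2 burnt)
Step 2: cell (4,0)='T' (+6 fires, +5 burnt)
Step 3: cell (4,0)='T' (+3 fires, +6 burnt)
Step 4: cell (4,0)='T' (+1 fires, +3 burnt)
Step 5: cell (4,0)='T' (+1 fires, +1 burnt)
Step 6: cell (4,0)='F' (+1 fires, +1 burnt)
  -> target ignites at step 6
Step 7: cell (4,0)='.' (+1 fires, +1 burnt)
Step 8: cell (4,0)='.' (+0 fires, +1 burnt)
  fire out at step 8

6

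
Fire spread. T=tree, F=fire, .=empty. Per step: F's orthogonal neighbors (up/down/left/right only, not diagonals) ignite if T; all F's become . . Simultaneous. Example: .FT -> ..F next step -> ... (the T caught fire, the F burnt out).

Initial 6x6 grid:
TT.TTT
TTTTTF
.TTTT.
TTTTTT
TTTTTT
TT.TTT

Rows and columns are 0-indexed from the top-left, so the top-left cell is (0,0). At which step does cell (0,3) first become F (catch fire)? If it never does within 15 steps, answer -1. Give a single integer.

Step 1: cell (0,3)='T' (+2 fires, +1 burnt)
Step 2: cell (0,3)='T' (+3 fires, +2 burnt)
Step 3: cell (0,3)='F' (+4 fires, +3 burnt)
  -> target ignites at step 3
Step 4: cell (0,3)='.' (+5 fires, +4 burnt)
Step 5: cell (0,3)='.' (+7 fires, +5 burnt)
Step 6: cell (0,3)='.' (+5 fires, +7 burnt)
Step 7: cell (0,3)='.' (+2 fires, +5 burnt)
Step 8: cell (0,3)='.' (+2 fires, +2 burnt)
Step 9: cell (0,3)='.' (+1 fires, +2 burnt)
Step 10: cell (0,3)='.' (+0 fires, +1 burnt)
  fire out at step 10

3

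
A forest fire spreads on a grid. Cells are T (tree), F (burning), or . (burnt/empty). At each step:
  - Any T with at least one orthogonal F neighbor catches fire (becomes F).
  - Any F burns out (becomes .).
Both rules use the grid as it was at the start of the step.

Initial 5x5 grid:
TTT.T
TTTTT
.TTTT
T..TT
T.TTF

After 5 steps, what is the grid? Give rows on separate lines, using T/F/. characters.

Step 1: 2 trees catch fire, 1 burn out
  TTT.T
  TTTTT
  .TTTT
  T..TF
  T.TF.
Step 2: 3 trees catch fire, 2 burn out
  TTT.T
  TTTTT
  .TTTF
  T..F.
  T.F..
Step 3: 2 trees catch fire, 3 burn out
  TTT.T
  TTTTF
  .TTF.
  T....
  T....
Step 4: 3 trees catch fire, 2 burn out
  TTT.F
  TTTF.
  .TF..
  T....
  T....
Step 5: 2 trees catch fire, 3 burn out
  TTT..
  TTF..
  .F...
  T....
  T....

TTT..
TTF..
.F...
T....
T....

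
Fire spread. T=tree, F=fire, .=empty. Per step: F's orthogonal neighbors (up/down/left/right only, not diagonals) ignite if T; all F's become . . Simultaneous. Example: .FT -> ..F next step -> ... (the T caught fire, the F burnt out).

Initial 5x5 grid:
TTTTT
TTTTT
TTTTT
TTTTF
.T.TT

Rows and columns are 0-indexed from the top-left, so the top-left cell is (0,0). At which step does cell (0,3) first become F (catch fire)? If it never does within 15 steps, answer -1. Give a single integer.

Step 1: cell (0,3)='T' (+3 fires, +1 burnt)
Step 2: cell (0,3)='T' (+4 fires, +3 burnt)
Step 3: cell (0,3)='T' (+4 fires, +4 burnt)
Step 4: cell (0,3)='F' (+5 fires, +4 burnt)
  -> target ignites at step 4
Step 5: cell (0,3)='.' (+3 fires, +5 burnt)
Step 6: cell (0,3)='.' (+2 fires, +3 burnt)
Step 7: cell (0,3)='.' (+1 fires, +2 burnt)
Step 8: cell (0,3)='.' (+0 fires, +1 burnt)
  fire out at step 8

4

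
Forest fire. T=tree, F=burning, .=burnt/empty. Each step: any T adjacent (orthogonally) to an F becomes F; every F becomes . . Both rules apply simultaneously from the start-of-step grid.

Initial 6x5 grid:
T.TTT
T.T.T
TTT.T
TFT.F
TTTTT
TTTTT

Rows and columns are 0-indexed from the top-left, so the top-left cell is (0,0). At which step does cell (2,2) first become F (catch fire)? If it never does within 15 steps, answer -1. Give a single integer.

Step 1: cell (2,2)='T' (+6 fires, +2 burnt)
Step 2: cell (2,2)='F' (+8 fires, +6 burnt)
  -> target ignites at step 2
Step 3: cell (2,2)='.' (+6 fires, +8 burnt)
Step 4: cell (2,2)='.' (+3 fires, +6 burnt)
Step 5: cell (2,2)='.' (+0 fires, +3 burnt)
  fire out at step 5

2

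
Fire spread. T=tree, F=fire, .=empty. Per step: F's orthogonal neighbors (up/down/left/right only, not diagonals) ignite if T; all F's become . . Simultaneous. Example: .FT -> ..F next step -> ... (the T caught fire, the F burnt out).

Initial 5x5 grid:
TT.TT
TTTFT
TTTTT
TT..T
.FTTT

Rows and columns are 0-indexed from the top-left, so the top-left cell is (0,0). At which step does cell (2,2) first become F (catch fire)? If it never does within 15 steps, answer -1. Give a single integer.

Step 1: cell (2,2)='T' (+6 fires, +2 burnt)
Step 2: cell (2,2)='F' (+7 fires, +6 burnt)
  -> target ignites at step 2
Step 3: cell (2,2)='.' (+5 fires, +7 burnt)
Step 4: cell (2,2)='.' (+1 fires, +5 burnt)
Step 5: cell (2,2)='.' (+0 fires, +1 burnt)
  fire out at step 5

2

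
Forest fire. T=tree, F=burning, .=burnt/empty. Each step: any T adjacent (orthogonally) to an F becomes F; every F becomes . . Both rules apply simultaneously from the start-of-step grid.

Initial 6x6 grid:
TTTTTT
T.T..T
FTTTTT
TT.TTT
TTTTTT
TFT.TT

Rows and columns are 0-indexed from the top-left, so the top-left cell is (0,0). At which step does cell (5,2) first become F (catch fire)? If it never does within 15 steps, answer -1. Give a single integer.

Step 1: cell (5,2)='F' (+6 fires, +2 burnt)
  -> target ignites at step 1
Step 2: cell (5,2)='.' (+5 fires, +6 burnt)
Step 3: cell (5,2)='.' (+4 fires, +5 burnt)
Step 4: cell (5,2)='.' (+4 fires, +4 burnt)
Step 5: cell (5,2)='.' (+5 fires, +4 burnt)
Step 6: cell (5,2)='.' (+4 fires, +5 burnt)
Step 7: cell (5,2)='.' (+1 fires, +4 burnt)
Step 8: cell (5,2)='.' (+0 fires, +1 burnt)
  fire out at step 8

1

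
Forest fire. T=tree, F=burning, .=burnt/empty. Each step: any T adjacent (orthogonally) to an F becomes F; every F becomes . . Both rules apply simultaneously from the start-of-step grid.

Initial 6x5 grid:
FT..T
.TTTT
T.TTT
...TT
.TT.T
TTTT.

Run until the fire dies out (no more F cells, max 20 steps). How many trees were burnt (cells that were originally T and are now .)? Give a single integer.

Answer: 12

Derivation:
Step 1: +1 fires, +1 burnt (F count now 1)
Step 2: +1 fires, +1 burnt (F count now 1)
Step 3: +1 fires, +1 burnt (F count now 1)
Step 4: +2 fires, +1 burnt (F count now 2)
Step 5: +2 fires, +2 burnt (F count now 2)
Step 6: +3 fires, +2 burnt (F count now 3)
Step 7: +1 fires, +3 burnt (F count now 1)
Step 8: +1 fires, +1 burnt (F count now 1)
Step 9: +0 fires, +1 burnt (F count now 0)
Fire out after step 9
Initially T: 19, now '.': 23
Total burnt (originally-T cells now '.'): 12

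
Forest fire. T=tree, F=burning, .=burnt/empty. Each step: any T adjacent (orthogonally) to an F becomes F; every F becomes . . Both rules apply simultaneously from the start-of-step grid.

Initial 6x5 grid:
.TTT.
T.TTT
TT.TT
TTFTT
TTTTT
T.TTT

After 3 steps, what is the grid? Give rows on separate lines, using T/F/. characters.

Step 1: 3 trees catch fire, 1 burn out
  .TTT.
  T.TTT
  TT.TT
  TF.FT
  TTFTT
  T.TTT
Step 2: 7 trees catch fire, 3 burn out
  .TTT.
  T.TTT
  TF.FT
  F...F
  TF.FT
  T.FTT
Step 3: 6 trees catch fire, 7 burn out
  .TTT.
  T.TFT
  F...F
  .....
  F...F
  T..FT

.TTT.
T.TFT
F...F
.....
F...F
T..FT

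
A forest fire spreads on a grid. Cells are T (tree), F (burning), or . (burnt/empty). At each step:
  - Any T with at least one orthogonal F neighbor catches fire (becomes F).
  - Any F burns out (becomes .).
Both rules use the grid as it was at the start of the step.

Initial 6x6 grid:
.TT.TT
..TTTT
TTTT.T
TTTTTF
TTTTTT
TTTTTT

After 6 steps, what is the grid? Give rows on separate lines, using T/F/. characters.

Step 1: 3 trees catch fire, 1 burn out
  .TT.TT
  ..TTTT
  TTTT.F
  TTTTF.
  TTTTTF
  TTTTTT
Step 2: 4 trees catch fire, 3 burn out
  .TT.TT
  ..TTTF
  TTTT..
  TTTF..
  TTTTF.
  TTTTTF
Step 3: 6 trees catch fire, 4 burn out
  .TT.TF
  ..TTF.
  TTTF..
  TTF...
  TTTF..
  TTTTF.
Step 4: 6 trees catch fire, 6 burn out
  .TT.F.
  ..TF..
  TTF...
  TF....
  TTF...
  TTTF..
Step 5: 5 trees catch fire, 6 burn out
  .TT...
  ..F...
  TF....
  F.....
  TF....
  TTF...
Step 6: 4 trees catch fire, 5 burn out
  .TF...
  ......
  F.....
  ......
  F.....
  TF....

.TF...
......
F.....
......
F.....
TF....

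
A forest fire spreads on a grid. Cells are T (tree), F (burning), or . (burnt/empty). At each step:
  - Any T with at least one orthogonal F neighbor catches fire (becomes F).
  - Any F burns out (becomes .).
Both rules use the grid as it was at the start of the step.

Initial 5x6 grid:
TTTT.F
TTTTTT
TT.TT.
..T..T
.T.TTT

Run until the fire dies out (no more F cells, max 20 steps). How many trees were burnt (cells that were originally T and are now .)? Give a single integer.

Step 1: +1 fires, +1 burnt (F count now 1)
Step 2: +1 fires, +1 burnt (F count now 1)
Step 3: +2 fires, +1 burnt (F count now 2)
Step 4: +3 fires, +2 burnt (F count now 3)
Step 5: +2 fires, +3 burnt (F count now 2)
Step 6: +3 fires, +2 burnt (F count now 3)
Step 7: +2 fires, +3 burnt (F count now 2)
Step 8: +0 fires, +2 burnt (F count now 0)
Fire out after step 8
Initially T: 20, now '.': 24
Total burnt (originally-T cells now '.'): 14

Answer: 14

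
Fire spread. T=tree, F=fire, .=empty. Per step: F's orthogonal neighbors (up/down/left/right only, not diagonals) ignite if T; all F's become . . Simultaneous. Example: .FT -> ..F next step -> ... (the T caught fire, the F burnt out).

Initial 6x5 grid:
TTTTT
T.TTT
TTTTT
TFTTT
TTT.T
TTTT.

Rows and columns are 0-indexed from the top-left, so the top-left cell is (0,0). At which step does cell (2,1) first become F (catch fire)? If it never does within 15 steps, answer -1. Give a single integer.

Step 1: cell (2,1)='F' (+4 fires, +1 burnt)
  -> target ignites at step 1
Step 2: cell (2,1)='.' (+6 fires, +4 burnt)
Step 3: cell (2,1)='.' (+6 fires, +6 burnt)
Step 4: cell (2,1)='.' (+6 fires, +6 burnt)
Step 5: cell (2,1)='.' (+3 fires, +6 burnt)
Step 6: cell (2,1)='.' (+1 fires, +3 burnt)
Step 7: cell (2,1)='.' (+0 fires, +1 burnt)
  fire out at step 7

1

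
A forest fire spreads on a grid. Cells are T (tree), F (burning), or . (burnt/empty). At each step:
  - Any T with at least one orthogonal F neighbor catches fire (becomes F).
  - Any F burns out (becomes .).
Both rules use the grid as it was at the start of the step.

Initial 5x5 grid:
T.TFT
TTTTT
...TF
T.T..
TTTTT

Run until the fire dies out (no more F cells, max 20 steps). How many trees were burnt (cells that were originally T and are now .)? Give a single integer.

Answer: 9

Derivation:
Step 1: +5 fires, +2 burnt (F count now 5)
Step 2: +1 fires, +5 burnt (F count now 1)
Step 3: +1 fires, +1 burnt (F count now 1)
Step 4: +1 fires, +1 burnt (F count now 1)
Step 5: +1 fires, +1 burnt (F count now 1)
Step 6: +0 fires, +1 burnt (F count now 0)
Fire out after step 6
Initially T: 16, now '.': 18
Total burnt (originally-T cells now '.'): 9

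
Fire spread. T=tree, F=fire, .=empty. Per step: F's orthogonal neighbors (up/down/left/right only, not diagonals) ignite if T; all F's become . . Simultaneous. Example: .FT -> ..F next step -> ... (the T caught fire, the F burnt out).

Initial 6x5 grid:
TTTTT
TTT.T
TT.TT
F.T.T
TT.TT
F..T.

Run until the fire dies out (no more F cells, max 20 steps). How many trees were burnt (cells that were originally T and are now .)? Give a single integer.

Answer: 19

Derivation:
Step 1: +2 fires, +2 burnt (F count now 2)
Step 2: +3 fires, +2 burnt (F count now 3)
Step 3: +2 fires, +3 burnt (F count now 2)
Step 4: +2 fires, +2 burnt (F count now 2)
Step 5: +1 fires, +2 burnt (F count now 1)
Step 6: +1 fires, +1 burnt (F count now 1)
Step 7: +1 fires, +1 burnt (F count now 1)
Step 8: +1 fires, +1 burnt (F count now 1)
Step 9: +1 fires, +1 burnt (F count now 1)
Step 10: +2 fires, +1 burnt (F count now 2)
Step 11: +1 fires, +2 burnt (F count now 1)
Step 12: +1 fires, +1 burnt (F count now 1)
Step 13: +1 fires, +1 burnt (F count now 1)
Step 14: +0 fires, +1 burnt (F count now 0)
Fire out after step 14
Initially T: 20, now '.': 29
Total burnt (originally-T cells now '.'): 19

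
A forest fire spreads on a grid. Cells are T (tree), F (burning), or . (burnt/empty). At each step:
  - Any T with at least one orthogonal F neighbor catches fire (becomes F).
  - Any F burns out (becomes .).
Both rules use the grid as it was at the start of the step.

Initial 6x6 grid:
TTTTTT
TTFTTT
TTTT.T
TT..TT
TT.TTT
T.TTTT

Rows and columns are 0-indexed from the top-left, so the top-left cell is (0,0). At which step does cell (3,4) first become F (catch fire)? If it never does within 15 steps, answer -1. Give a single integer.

Step 1: cell (3,4)='T' (+4 fires, +1 burnt)
Step 2: cell (3,4)='T' (+6 fires, +4 burnt)
Step 3: cell (3,4)='T' (+5 fires, +6 burnt)
Step 4: cell (3,4)='T' (+4 fires, +5 burnt)
Step 5: cell (3,4)='T' (+2 fires, +4 burnt)
Step 6: cell (3,4)='F' (+3 fires, +2 burnt)
  -> target ignites at step 6
Step 7: cell (3,4)='.' (+2 fires, +3 burnt)
Step 8: cell (3,4)='.' (+2 fires, +2 burnt)
Step 9: cell (3,4)='.' (+1 fires, +2 burnt)
Step 10: cell (3,4)='.' (+1 fires, +1 burnt)
Step 11: cell (3,4)='.' (+0 fires, +1 burnt)
  fire out at step 11

6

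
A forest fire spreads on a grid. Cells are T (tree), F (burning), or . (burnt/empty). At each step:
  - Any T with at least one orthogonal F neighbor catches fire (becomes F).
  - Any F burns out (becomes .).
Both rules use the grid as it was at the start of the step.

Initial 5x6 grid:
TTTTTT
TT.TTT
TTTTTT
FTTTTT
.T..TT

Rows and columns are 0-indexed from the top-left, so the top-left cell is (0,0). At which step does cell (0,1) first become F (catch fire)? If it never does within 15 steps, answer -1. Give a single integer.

Step 1: cell (0,1)='T' (+2 fires, +1 burnt)
Step 2: cell (0,1)='T' (+4 fires, +2 burnt)
Step 3: cell (0,1)='T' (+4 fires, +4 burnt)
Step 4: cell (0,1)='F' (+3 fires, +4 burnt)
  -> target ignites at step 4
Step 5: cell (0,1)='.' (+5 fires, +3 burnt)
Step 6: cell (0,1)='.' (+4 fires, +5 burnt)
Step 7: cell (0,1)='.' (+2 fires, +4 burnt)
Step 8: cell (0,1)='.' (+1 fires, +2 burnt)
Step 9: cell (0,1)='.' (+0 fires, +1 burnt)
  fire out at step 9

4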